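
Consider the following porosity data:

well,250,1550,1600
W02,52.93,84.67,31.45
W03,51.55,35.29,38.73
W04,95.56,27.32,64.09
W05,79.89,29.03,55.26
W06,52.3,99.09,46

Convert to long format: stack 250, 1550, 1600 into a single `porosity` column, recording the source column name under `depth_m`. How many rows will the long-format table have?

15

5 well values × 3 melted columns = 15 rows.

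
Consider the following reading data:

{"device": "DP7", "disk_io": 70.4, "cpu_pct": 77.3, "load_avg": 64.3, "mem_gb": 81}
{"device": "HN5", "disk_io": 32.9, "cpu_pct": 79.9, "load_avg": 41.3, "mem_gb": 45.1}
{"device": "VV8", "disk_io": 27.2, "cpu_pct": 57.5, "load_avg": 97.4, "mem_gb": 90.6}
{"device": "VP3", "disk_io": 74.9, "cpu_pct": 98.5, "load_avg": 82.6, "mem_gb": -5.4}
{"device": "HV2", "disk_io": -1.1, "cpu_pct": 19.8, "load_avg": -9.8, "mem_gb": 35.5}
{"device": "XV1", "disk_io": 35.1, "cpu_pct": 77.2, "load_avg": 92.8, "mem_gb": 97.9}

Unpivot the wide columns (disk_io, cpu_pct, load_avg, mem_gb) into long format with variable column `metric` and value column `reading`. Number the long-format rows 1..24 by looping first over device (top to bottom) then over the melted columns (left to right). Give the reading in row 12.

90.6

24 rows total (6 × 4). Row 12: index ⌊(12-1)/4⌋ = 2 into device → VV8; (12-1) mod 4 = 3 into the melted columns → mem_gb.
So row 12 is (VV8, mem_gb, 90.6); reading = 90.6.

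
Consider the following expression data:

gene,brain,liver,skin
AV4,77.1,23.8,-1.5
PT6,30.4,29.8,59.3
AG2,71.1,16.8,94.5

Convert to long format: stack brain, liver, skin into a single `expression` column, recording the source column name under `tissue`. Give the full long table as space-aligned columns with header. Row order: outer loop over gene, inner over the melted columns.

Each (gene, column) pair becomes one row: 3 × 3 = 9 rows.
For example, (AV4, brain) → expression=77.1.

gene  tissue  expression
AV4   brain   77.1      
AV4   liver   23.8      
AV4   skin    -1.5      
PT6   brain   30.4      
PT6   liver   29.8      
PT6   skin    59.3      
AG2   brain   71.1      
AG2   liver   16.8      
AG2   skin    94.5      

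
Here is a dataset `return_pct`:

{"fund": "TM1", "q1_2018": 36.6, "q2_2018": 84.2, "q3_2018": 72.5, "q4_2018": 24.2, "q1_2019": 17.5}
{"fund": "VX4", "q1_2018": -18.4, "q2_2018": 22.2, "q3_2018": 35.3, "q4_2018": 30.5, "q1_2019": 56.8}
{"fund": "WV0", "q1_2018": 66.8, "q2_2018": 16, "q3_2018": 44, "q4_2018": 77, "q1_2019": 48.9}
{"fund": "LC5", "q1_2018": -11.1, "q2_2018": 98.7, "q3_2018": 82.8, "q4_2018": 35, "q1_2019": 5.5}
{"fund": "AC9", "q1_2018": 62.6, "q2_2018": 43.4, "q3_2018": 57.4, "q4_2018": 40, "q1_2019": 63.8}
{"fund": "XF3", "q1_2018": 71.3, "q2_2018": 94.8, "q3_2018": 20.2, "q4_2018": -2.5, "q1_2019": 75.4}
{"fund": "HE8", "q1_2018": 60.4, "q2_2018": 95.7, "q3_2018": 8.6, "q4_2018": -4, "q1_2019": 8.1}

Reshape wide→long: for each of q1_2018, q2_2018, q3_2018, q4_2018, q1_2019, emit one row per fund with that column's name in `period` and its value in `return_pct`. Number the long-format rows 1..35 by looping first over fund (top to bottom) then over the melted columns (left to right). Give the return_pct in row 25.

63.8

35 rows total (7 × 5). Row 25: index ⌊(25-1)/5⌋ = 4 into fund → AC9; (25-1) mod 5 = 4 into the melted columns → q1_2019.
So row 25 is (AC9, q1_2019, 63.8); return_pct = 63.8.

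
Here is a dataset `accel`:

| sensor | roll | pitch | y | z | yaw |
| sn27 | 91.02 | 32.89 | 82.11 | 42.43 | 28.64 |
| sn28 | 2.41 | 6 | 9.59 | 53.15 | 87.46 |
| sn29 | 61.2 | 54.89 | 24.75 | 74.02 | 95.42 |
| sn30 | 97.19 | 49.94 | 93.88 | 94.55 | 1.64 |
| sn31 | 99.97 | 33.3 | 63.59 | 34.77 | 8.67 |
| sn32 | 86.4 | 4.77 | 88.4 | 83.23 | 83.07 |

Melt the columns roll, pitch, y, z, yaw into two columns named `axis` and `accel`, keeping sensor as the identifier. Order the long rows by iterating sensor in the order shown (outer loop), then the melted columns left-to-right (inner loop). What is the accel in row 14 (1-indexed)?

30 rows total (6 × 5). Row 14: index ⌊(14-1)/5⌋ = 2 into sensor → sn29; (14-1) mod 5 = 3 into the melted columns → z.
So row 14 is (sn29, z, 74.02); accel = 74.02.

74.02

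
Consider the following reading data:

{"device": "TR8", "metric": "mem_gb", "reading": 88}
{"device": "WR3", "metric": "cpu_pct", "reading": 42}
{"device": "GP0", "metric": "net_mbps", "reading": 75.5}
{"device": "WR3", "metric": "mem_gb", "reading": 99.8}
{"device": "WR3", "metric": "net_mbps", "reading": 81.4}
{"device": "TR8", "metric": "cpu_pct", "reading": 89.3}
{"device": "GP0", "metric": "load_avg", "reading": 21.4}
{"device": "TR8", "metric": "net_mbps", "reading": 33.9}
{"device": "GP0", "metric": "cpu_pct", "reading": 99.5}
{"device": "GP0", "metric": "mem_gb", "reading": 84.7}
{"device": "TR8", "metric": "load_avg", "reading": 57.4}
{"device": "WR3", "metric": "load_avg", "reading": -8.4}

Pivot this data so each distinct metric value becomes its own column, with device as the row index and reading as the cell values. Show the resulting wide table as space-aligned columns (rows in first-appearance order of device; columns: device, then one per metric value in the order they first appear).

Columns: device plus the 4 distinct metric values (mem_gb, cpu_pct, net_mbps, load_avg).
For example, row TR8 column mem_gb takes reading=88 from the long row (TR8, mem_gb).

device  mem_gb  cpu_pct  net_mbps  load_avg
TR8     88      89.3     33.9      57.4    
WR3     99.8    42       81.4      -8.4    
GP0     84.7    99.5     75.5      21.4    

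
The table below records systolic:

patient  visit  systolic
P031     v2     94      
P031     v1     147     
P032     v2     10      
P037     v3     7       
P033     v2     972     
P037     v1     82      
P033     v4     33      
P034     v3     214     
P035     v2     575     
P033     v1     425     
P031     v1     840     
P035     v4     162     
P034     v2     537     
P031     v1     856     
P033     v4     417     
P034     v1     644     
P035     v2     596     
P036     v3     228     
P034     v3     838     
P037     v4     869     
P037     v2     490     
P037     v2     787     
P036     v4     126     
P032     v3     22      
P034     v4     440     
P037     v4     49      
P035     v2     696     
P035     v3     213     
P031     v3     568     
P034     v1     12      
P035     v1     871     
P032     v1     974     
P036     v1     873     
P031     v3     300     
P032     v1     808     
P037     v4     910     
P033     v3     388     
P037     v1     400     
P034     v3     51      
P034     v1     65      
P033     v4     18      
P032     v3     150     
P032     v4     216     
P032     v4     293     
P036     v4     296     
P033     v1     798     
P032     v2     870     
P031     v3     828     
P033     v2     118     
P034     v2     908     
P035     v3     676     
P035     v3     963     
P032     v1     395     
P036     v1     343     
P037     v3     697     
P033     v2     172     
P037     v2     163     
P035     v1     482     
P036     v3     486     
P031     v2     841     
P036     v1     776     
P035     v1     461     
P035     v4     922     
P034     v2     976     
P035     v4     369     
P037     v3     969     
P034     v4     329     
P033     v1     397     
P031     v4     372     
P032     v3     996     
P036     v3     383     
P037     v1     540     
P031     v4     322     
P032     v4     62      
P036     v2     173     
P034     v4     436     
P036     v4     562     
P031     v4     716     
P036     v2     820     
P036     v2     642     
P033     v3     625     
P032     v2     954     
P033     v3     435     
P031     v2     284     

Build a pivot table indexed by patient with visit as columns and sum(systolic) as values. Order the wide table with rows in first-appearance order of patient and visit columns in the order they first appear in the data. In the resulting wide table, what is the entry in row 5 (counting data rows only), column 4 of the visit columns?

1205

With rows in first-appearance order of patient, row 5 is patient=P034. visit columns in first-appearance order: v2, v1, v3, v4; column 4 is v4.
Long rows with patient=P034, visit=v4: 440 + 329 + 436 = 1205.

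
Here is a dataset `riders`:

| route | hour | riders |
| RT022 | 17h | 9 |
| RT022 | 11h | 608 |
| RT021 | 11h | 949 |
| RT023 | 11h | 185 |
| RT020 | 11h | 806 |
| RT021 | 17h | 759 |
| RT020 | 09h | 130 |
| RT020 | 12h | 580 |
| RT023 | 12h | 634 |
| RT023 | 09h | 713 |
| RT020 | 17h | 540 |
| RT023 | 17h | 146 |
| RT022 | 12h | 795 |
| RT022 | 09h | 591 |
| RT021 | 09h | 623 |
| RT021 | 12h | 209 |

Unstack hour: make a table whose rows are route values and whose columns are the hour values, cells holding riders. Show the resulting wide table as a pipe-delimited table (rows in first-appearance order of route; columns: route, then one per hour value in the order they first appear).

| route | 17h | 11h | 09h | 12h |
| RT022 | 9 | 608 | 591 | 795 |
| RT021 | 759 | 949 | 623 | 209 |
| RT023 | 146 | 185 | 713 | 634 |
| RT020 | 540 | 806 | 130 | 580 |

Columns: route plus the 4 distinct hour values (17h, 11h, 09h, 12h).
For example, row RT022 column 17h takes riders=9 from the long row (RT022, 17h).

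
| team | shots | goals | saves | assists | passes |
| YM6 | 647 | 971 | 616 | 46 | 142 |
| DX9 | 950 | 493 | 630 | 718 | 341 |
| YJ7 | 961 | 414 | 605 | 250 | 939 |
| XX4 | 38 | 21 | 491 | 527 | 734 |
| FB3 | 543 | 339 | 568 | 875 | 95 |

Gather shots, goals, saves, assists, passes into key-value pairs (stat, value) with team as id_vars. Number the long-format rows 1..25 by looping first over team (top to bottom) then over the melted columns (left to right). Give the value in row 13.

25 rows total (5 × 5). Row 13: index ⌊(13-1)/5⌋ = 2 into team → YJ7; (13-1) mod 5 = 2 into the melted columns → saves.
So row 13 is (YJ7, saves, 605); value = 605.

605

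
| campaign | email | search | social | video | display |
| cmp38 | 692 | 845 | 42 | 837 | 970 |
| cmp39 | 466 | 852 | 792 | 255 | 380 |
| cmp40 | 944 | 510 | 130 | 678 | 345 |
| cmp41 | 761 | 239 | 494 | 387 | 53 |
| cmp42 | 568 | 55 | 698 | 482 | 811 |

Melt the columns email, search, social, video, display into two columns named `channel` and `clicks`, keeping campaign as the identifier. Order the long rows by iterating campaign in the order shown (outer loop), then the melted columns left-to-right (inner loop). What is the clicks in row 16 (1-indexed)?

761

25 rows total (5 × 5). Row 16: index ⌊(16-1)/5⌋ = 3 into campaign → cmp41; (16-1) mod 5 = 0 into the melted columns → email.
So row 16 is (cmp41, email, 761); clicks = 761.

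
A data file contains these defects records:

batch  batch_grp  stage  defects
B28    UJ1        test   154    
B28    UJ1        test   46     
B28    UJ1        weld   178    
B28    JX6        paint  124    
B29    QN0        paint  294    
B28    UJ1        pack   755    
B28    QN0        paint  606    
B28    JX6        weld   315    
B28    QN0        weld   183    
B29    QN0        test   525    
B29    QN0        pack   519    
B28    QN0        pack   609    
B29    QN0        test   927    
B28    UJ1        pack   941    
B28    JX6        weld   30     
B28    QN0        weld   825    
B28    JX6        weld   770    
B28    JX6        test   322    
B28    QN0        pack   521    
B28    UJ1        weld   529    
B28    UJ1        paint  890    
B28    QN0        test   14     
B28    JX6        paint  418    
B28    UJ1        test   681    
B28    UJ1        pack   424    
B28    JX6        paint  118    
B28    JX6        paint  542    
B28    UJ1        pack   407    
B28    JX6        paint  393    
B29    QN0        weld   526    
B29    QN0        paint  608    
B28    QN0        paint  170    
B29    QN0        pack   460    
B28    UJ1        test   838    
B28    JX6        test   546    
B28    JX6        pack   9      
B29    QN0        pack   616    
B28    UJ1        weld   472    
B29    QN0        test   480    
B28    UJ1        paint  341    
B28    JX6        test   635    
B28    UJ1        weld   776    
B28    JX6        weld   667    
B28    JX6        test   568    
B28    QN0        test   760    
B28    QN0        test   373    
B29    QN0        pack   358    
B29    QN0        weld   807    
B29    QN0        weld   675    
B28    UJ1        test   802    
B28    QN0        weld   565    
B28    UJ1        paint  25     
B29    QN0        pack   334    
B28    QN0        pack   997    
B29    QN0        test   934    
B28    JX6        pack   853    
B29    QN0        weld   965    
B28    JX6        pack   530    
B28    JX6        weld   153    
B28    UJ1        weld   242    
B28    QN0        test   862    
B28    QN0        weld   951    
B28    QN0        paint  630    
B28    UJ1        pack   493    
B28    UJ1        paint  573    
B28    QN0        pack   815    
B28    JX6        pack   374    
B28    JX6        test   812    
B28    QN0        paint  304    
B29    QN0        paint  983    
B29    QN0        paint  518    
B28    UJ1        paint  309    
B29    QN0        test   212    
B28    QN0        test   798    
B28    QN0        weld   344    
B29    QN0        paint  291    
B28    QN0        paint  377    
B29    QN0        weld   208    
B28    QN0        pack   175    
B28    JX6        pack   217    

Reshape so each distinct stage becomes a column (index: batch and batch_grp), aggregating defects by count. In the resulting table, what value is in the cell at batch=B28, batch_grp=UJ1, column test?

5

Rows with batch=B28, batch_grp=UJ1 and stage=test: defects values are 154, 46, 681, 838, 802.
5 rows match — count = 5.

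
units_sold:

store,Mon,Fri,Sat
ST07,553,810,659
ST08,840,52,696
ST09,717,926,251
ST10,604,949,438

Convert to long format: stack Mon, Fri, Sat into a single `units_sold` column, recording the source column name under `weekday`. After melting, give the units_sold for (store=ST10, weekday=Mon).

604

Unpivoting turns each (store, wide-column) pair into one long row.
The wide cell at row ST10, column Mon holds 604, so the long row (ST10, Mon) has units_sold=604.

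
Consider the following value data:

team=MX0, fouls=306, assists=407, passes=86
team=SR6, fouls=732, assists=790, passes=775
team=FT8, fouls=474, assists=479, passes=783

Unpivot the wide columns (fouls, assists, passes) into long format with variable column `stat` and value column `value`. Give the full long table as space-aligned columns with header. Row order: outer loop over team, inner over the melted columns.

team  stat     value
MX0   fouls    306  
MX0   assists  407  
MX0   passes   86   
SR6   fouls    732  
SR6   assists  790  
SR6   passes   775  
FT8   fouls    474  
FT8   assists  479  
FT8   passes   783  

Each (team, column) pair becomes one row: 3 × 3 = 9 rows.
For example, (MX0, fouls) → value=306.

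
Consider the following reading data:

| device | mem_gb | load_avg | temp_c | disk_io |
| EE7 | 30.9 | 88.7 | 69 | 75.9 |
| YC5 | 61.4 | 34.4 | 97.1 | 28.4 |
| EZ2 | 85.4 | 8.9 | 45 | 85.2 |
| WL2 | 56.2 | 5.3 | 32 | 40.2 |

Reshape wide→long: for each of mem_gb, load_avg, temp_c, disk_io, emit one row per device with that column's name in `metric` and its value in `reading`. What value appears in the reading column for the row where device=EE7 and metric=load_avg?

88.7

Unpivoting turns each (device, wide-column) pair into one long row.
The wide cell at row EE7, column load_avg holds 88.7, so the long row (EE7, load_avg) has reading=88.7.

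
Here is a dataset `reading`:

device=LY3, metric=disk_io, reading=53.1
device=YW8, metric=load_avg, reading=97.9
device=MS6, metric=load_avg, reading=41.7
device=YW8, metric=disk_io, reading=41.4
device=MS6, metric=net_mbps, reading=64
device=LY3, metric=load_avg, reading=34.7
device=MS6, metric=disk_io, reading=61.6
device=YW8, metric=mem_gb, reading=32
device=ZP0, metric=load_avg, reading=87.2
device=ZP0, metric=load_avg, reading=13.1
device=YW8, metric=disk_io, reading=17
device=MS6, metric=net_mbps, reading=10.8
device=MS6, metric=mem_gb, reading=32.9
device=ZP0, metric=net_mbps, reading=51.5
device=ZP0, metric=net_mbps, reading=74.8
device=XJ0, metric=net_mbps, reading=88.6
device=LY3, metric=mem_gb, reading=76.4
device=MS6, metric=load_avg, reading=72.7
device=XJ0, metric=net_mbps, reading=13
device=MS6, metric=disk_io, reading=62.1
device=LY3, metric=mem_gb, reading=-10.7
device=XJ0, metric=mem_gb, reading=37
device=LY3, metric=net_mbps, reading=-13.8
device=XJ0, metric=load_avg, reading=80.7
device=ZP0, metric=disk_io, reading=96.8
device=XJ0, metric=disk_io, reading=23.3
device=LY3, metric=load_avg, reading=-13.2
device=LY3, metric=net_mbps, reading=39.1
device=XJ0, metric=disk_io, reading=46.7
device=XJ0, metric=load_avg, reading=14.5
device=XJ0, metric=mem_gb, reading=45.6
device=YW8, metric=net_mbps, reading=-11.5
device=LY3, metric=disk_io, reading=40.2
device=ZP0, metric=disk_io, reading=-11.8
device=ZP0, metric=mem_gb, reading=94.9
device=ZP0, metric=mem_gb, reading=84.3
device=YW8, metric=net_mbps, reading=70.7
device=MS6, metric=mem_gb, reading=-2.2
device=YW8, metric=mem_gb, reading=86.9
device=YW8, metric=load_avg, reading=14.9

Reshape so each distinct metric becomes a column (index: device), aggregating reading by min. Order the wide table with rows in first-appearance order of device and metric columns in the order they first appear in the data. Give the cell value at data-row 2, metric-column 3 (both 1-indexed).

With rows in first-appearance order of device, row 2 is device=YW8. metric columns in first-appearance order: disk_io, load_avg, net_mbps, mem_gb; column 3 is net_mbps.
Long rows with device=YW8, metric=net_mbps: min(-11.5, 70.7) = -11.5.

-11.5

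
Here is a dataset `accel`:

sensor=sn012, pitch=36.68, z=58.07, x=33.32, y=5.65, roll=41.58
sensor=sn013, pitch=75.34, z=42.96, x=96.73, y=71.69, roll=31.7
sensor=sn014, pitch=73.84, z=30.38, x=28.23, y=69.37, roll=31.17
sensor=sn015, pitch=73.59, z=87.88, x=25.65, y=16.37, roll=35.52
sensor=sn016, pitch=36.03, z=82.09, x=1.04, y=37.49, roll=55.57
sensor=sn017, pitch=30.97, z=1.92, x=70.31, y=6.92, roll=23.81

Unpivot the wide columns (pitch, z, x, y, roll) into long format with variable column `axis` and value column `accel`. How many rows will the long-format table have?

6 sensor values × 5 melted columns = 30 rows.

30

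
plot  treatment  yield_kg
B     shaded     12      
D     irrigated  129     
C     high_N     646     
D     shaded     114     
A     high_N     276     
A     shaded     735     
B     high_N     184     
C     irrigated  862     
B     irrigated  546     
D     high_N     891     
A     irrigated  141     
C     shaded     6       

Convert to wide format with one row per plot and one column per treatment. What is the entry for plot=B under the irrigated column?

Wide layout: rows indexed by plot, columns are the 3 distinct treatment values (shaded, irrigated, high_N).
Cell (plot=B, treatment=irrigated) draws from the long row where plot=B and treatment=irrigated, which has yield_kg=546.

546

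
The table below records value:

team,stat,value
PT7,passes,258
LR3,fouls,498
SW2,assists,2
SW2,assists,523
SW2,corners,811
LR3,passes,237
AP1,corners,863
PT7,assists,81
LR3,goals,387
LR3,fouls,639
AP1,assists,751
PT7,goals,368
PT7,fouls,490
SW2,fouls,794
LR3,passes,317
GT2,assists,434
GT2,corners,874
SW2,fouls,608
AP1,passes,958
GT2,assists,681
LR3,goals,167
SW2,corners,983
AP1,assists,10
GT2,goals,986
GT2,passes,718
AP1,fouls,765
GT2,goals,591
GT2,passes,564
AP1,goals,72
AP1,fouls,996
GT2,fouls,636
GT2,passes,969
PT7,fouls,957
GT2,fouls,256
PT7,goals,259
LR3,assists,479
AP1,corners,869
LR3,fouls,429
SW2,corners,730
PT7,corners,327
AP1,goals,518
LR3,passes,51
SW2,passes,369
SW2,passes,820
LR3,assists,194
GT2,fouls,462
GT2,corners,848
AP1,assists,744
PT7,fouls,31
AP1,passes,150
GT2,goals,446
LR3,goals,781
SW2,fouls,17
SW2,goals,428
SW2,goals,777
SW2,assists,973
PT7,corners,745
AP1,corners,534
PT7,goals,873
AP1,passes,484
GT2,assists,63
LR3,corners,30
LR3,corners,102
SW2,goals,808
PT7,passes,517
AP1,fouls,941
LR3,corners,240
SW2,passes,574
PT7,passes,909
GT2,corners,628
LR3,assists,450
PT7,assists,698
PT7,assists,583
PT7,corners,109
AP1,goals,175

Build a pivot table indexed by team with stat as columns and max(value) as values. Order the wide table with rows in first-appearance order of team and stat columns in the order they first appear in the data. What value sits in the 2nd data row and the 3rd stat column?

With rows in first-appearance order of team, row 2 is team=LR3. stat columns in first-appearance order: passes, fouls, assists, corners, goals; column 3 is assists.
Long rows with team=LR3, stat=assists: max(479, 194, 450) = 479.

479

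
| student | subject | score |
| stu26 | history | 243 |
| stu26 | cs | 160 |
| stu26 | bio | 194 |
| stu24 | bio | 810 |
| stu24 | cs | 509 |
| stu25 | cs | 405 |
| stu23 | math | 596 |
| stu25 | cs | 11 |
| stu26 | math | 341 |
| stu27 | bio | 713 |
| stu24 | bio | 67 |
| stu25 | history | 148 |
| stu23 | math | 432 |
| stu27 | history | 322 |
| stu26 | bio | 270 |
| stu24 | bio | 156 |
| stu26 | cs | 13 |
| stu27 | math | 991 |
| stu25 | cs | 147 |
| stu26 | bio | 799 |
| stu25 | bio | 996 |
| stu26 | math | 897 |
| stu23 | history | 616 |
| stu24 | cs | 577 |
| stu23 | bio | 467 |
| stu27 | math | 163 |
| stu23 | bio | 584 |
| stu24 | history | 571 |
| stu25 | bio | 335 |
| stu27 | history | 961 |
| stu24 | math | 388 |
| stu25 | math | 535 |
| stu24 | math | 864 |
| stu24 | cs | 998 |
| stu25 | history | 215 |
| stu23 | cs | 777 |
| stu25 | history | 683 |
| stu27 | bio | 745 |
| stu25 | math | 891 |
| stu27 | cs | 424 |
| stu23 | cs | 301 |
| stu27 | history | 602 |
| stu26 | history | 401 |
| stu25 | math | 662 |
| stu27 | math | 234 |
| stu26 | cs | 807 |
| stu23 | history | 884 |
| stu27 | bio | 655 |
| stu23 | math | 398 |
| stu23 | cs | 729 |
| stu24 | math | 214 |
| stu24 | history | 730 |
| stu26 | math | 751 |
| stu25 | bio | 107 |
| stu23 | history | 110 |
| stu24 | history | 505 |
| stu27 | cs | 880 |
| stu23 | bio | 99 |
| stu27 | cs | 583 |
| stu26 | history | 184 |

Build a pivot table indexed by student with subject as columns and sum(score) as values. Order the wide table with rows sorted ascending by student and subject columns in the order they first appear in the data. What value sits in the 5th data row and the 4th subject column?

With rows sorted ascending by student, row 5 is student=stu27. subject columns in first-appearance order: history, cs, bio, math; column 4 is math.
Long rows with student=stu27, subject=math: 991 + 163 + 234 = 1388.

1388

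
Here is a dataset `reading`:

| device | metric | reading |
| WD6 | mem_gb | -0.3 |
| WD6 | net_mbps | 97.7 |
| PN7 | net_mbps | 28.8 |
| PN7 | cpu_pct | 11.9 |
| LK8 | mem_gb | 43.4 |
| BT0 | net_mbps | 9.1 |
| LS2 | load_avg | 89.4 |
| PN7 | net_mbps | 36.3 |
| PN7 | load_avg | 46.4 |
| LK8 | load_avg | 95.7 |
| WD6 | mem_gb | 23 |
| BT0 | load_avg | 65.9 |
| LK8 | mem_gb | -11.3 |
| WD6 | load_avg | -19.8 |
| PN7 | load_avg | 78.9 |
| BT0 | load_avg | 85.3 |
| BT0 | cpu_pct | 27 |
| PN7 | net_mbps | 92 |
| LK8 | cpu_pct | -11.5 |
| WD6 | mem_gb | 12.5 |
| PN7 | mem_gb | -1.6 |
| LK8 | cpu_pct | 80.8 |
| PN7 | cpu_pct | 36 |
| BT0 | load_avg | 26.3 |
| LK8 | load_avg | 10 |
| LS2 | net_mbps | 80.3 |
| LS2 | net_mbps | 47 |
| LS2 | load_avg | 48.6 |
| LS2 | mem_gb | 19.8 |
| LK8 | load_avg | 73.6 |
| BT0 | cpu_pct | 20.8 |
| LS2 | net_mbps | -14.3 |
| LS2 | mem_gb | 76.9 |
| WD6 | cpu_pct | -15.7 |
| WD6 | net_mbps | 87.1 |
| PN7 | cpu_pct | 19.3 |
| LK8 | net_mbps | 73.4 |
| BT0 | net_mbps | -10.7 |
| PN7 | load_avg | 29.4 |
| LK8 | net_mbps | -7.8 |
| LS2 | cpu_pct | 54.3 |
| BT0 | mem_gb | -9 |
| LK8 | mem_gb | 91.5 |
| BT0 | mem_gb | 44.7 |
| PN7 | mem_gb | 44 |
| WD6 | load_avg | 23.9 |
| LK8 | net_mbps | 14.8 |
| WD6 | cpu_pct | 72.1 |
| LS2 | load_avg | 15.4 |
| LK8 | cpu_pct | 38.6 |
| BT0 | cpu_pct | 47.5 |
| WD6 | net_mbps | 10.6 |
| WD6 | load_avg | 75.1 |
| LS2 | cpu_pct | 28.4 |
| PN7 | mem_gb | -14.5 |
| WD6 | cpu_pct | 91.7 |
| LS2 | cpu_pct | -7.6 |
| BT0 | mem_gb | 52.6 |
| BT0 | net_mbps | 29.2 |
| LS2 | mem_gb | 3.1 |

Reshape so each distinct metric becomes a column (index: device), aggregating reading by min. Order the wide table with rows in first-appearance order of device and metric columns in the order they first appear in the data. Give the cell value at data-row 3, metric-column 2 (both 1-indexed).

With rows in first-appearance order of device, row 3 is device=LK8. metric columns in first-appearance order: mem_gb, net_mbps, cpu_pct, load_avg; column 2 is net_mbps.
Long rows with device=LK8, metric=net_mbps: min(73.4, -7.8, 14.8) = -7.8.

-7.8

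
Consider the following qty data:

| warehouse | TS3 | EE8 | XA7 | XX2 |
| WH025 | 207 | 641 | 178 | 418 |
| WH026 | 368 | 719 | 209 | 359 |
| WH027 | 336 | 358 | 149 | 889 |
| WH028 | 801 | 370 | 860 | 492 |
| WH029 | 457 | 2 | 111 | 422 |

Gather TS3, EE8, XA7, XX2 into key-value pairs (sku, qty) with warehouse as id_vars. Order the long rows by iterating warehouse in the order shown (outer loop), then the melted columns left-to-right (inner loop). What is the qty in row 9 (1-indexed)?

336

20 rows total (5 × 4). Row 9: index ⌊(9-1)/4⌋ = 2 into warehouse → WH027; (9-1) mod 4 = 0 into the melted columns → TS3.
So row 9 is (WH027, TS3, 336); qty = 336.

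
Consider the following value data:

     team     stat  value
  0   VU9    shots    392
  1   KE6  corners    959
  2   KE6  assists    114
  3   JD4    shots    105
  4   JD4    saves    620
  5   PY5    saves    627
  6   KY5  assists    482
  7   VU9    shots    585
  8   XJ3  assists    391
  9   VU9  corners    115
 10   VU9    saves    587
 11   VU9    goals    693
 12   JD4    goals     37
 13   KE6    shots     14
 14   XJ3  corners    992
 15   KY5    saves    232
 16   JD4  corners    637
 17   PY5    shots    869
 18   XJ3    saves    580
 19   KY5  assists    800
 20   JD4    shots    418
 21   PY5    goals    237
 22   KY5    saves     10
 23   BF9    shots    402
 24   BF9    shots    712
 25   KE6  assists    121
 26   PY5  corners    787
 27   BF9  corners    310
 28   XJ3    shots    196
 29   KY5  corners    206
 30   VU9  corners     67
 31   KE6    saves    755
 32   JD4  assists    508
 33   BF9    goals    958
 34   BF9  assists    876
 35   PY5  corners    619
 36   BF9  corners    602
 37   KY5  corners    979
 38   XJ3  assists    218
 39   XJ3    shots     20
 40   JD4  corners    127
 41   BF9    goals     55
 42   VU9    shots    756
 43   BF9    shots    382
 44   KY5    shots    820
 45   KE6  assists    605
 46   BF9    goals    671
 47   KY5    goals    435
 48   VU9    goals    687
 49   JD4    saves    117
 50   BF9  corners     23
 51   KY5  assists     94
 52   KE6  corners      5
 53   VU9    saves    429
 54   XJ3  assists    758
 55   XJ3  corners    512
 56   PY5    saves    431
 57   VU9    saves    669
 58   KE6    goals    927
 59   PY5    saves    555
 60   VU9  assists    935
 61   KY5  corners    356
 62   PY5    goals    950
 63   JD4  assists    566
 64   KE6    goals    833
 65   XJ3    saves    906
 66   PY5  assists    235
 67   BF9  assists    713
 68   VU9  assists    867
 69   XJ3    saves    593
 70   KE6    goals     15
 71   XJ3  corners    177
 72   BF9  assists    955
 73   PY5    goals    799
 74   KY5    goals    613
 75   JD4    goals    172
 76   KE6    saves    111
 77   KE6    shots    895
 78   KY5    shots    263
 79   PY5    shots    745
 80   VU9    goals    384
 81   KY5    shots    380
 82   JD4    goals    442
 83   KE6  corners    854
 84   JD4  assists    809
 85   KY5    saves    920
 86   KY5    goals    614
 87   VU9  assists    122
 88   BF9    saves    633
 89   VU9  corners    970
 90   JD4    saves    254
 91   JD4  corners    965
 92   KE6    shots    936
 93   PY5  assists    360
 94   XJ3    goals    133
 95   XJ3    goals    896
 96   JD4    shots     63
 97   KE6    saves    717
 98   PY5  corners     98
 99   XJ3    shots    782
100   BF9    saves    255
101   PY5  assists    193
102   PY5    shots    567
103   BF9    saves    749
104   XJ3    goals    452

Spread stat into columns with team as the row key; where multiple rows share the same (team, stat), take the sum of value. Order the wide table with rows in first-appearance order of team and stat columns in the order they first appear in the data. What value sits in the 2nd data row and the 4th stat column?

With rows in first-appearance order of team, row 2 is team=KE6. stat columns in first-appearance order: shots, corners, assists, saves, goals; column 4 is saves.
Long rows with team=KE6, stat=saves: 755 + 111 + 717 = 1583.

1583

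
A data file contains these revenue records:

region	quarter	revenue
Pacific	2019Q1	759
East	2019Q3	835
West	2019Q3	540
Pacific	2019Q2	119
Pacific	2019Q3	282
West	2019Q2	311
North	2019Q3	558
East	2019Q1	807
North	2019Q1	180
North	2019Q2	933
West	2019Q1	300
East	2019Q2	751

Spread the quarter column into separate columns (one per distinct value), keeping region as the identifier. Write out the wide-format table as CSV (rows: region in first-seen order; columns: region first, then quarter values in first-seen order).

Columns: region plus the 3 distinct quarter values (2019Q1, 2019Q3, 2019Q2).
For example, row Pacific column 2019Q1 takes revenue=759 from the long row (Pacific, 2019Q1).

region,2019Q1,2019Q3,2019Q2
Pacific,759,282,119
East,807,835,751
West,300,540,311
North,180,558,933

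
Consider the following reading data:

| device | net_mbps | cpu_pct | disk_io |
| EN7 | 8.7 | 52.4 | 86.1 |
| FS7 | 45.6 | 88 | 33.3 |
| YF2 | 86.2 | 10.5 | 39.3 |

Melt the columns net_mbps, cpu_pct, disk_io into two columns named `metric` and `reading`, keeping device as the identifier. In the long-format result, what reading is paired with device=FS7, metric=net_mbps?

45.6

Unpivoting turns each (device, wide-column) pair into one long row.
The wide cell at row FS7, column net_mbps holds 45.6, so the long row (FS7, net_mbps) has reading=45.6.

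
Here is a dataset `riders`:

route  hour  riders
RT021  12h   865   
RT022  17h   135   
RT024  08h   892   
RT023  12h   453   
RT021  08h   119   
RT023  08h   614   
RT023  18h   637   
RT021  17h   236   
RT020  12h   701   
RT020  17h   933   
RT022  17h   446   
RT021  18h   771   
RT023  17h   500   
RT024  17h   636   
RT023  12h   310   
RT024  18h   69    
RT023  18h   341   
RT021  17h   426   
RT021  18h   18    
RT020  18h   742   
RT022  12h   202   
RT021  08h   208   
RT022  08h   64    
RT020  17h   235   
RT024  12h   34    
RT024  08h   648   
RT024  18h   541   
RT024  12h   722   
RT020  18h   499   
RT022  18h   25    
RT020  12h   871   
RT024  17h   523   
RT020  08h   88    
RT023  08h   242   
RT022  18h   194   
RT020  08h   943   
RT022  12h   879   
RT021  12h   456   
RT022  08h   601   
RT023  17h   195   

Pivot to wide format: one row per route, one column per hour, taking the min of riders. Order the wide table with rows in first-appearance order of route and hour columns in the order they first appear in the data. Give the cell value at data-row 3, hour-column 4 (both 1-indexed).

69

With rows in first-appearance order of route, row 3 is route=RT024. hour columns in first-appearance order: 12h, 17h, 08h, 18h; column 4 is 18h.
Long rows with route=RT024, hour=18h: min(69, 541) = 69.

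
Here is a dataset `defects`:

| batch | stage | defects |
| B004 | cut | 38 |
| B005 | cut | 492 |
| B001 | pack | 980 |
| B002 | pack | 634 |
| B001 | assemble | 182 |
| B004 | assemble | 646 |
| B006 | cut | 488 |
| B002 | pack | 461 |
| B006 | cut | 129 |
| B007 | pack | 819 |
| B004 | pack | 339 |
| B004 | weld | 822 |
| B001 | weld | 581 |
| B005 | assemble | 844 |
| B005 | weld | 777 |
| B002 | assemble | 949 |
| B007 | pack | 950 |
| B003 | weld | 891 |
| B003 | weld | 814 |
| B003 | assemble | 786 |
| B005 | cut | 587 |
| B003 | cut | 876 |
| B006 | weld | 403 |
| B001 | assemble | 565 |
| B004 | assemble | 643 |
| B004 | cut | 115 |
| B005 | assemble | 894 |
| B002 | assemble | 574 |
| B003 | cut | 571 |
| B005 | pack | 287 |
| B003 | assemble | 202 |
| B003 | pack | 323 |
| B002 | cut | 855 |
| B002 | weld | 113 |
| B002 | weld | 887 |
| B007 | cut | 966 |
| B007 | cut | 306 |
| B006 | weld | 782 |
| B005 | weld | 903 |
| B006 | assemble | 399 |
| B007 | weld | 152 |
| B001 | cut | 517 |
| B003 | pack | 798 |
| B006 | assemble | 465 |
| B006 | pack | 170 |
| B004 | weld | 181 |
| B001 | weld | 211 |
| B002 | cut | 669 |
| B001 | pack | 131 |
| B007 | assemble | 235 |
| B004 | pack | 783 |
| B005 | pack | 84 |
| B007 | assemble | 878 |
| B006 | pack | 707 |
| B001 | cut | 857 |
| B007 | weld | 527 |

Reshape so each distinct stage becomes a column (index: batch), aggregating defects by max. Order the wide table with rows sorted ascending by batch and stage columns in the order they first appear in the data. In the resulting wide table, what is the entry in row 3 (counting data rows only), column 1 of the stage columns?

876

With rows sorted ascending by batch, row 3 is batch=B003. stage columns in first-appearance order: cut, pack, assemble, weld; column 1 is cut.
Long rows with batch=B003, stage=cut: max(876, 571) = 876.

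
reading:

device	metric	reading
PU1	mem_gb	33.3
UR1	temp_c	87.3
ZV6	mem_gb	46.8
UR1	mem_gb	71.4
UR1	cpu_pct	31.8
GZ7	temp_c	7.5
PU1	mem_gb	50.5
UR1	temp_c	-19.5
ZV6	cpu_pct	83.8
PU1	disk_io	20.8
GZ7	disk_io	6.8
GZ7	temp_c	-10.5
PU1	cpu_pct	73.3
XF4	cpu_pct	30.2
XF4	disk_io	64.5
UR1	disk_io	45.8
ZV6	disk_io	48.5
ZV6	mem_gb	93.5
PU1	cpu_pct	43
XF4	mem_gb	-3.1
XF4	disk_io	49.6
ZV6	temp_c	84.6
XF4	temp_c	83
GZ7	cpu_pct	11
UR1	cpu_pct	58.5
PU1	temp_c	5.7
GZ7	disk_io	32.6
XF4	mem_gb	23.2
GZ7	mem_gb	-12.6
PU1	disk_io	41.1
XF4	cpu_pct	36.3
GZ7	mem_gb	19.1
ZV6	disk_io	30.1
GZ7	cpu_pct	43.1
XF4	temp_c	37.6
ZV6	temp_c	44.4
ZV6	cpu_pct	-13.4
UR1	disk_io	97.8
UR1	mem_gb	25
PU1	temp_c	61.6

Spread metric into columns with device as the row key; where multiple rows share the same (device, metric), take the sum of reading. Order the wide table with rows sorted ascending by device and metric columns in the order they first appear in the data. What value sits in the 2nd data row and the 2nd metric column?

With rows sorted ascending by device, row 2 is device=PU1. metric columns in first-appearance order: mem_gb, temp_c, cpu_pct, disk_io; column 2 is temp_c.
Long rows with device=PU1, metric=temp_c: 5.7 + 61.6 = 67.3.

67.3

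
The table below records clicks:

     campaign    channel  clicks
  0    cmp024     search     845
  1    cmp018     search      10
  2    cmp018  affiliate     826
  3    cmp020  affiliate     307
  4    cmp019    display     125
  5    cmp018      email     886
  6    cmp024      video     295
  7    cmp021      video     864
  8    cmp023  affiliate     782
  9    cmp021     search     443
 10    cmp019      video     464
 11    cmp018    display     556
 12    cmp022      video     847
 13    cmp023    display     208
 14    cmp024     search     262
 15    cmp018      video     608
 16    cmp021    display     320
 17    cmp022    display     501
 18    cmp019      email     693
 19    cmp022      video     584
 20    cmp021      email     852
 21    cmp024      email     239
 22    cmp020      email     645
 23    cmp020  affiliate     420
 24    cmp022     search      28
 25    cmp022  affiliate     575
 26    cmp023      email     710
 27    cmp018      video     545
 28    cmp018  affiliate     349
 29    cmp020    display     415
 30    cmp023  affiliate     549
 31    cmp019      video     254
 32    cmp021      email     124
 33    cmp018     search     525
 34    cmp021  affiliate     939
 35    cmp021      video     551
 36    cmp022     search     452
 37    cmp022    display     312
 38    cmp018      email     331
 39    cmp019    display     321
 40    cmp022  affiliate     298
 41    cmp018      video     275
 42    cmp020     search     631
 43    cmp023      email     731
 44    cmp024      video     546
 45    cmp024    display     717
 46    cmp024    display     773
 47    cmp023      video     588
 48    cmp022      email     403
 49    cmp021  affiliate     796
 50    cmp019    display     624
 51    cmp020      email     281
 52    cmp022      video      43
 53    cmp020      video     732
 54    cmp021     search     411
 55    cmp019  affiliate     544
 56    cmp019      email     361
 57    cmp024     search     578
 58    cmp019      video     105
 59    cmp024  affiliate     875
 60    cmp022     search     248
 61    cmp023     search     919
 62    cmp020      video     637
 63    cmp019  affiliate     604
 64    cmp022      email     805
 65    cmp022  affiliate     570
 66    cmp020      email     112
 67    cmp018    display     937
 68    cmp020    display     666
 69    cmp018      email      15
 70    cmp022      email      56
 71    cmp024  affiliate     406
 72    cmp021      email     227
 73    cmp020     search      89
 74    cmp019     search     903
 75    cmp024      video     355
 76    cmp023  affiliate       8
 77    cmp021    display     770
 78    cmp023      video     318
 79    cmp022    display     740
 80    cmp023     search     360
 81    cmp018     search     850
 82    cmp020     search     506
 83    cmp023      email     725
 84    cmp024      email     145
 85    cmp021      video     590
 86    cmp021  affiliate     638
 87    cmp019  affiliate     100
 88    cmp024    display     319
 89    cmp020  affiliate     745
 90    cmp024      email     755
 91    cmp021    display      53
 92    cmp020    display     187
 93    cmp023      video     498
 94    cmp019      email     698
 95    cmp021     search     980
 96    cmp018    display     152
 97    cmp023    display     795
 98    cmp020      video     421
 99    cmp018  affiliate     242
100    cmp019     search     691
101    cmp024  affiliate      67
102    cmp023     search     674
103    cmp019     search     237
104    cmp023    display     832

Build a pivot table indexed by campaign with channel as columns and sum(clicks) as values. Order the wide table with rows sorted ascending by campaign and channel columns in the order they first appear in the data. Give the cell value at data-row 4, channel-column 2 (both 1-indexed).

With rows sorted ascending by campaign, row 4 is campaign=cmp021. channel columns in first-appearance order: search, affiliate, display, email, video; column 2 is affiliate.
Long rows with campaign=cmp021, channel=affiliate: 939 + 796 + 638 = 2373.

2373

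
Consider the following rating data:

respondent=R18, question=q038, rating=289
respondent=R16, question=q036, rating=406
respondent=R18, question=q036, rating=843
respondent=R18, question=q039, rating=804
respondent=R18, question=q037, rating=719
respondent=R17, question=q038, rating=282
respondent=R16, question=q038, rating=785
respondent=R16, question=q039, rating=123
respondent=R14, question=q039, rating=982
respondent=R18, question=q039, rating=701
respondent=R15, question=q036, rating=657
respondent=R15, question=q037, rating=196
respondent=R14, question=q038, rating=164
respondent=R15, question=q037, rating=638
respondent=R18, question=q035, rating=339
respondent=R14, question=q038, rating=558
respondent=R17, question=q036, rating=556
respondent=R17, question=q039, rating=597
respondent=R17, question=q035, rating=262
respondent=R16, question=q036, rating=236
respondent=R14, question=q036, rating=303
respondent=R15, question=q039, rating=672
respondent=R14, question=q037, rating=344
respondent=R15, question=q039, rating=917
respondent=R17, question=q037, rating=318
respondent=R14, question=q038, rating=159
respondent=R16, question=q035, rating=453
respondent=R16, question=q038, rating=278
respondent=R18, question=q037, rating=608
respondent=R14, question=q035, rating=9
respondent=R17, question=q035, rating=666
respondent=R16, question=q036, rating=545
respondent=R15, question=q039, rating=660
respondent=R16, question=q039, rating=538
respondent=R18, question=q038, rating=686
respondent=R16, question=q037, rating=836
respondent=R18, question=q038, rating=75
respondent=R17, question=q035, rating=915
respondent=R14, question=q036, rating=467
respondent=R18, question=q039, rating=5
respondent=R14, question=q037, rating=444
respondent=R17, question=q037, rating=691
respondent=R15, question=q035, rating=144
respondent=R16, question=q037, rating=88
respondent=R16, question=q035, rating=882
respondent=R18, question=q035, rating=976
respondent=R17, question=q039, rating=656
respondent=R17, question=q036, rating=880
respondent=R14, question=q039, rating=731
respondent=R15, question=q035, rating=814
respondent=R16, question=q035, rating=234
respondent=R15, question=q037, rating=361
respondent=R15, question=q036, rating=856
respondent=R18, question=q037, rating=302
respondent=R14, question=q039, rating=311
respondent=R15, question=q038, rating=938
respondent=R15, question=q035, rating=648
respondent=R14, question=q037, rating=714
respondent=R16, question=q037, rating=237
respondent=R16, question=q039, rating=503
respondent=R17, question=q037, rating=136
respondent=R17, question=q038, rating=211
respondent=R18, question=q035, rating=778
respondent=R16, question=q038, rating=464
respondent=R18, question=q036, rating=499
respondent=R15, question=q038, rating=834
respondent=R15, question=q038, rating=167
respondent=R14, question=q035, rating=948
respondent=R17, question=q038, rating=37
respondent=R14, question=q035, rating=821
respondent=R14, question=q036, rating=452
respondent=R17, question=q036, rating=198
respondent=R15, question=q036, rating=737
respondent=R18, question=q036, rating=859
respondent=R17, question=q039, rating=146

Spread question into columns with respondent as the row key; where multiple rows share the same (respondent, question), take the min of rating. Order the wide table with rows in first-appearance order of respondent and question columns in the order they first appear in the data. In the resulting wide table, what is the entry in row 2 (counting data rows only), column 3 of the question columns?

123

With rows in first-appearance order of respondent, row 2 is respondent=R16. question columns in first-appearance order: q038, q036, q039, q037, q035; column 3 is q039.
Long rows with respondent=R16, question=q039: min(123, 538, 503) = 123.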